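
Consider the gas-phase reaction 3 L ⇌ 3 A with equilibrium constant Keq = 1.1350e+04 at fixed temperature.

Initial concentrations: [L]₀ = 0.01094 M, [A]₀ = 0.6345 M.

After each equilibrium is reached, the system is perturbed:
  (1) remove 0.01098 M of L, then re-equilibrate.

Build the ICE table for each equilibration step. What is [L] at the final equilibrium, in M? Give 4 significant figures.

[L]_eq = 0.02703 M

Q₀ = 1.9509e+05 vs Keq = 1.1350e+04 ⇒ Q>K, reverse
Step 1:
                   L          A
  init       0.01094     0.6345
  Δ          0.01656   -0.01656
  eq          0.0275     0.6179
  solve Keq expr → x = -0.005519; check Q = 1.1350e+04
Then remove 0.01098 M of L.
Step 2:
                   L          A
  init       0.01652     0.6179
  Δ          0.01051   -0.01051
  eq         0.02703     0.6074
  solve Keq expr → x = -0.003504; check Q = 1.1350e+04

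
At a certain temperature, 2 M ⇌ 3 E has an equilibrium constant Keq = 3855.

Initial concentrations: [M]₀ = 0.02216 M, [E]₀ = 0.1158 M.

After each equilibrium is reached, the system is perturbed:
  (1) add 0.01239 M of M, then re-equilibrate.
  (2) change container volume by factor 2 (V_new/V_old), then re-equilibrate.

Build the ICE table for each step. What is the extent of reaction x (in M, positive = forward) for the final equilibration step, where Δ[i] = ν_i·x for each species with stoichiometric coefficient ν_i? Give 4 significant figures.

x = 7.8932e-05 M

Q₀ = 3.162 vs Keq = 3855 ⇒ Q<K, forward
Step 1:
                   M          E
  init       0.02216     0.1158
  Δ         -0.02125    0.03187
  eq      9.1395e-04     0.1477
  solve Keq expr → x = 0.01062; check Q = 3855
Then add 0.01239 M of M.
Step 2:
                   M          E
  init        0.0133     0.1477
  Δ         -0.01221    0.01832
  eq        0.001089      0.166
  solve Keq expr → x = 0.006107; check Q = 3855
Then change container volume by factor 2 (V_new/V_old).
Step 3:
                   M          E
  init    5.4461e-04      0.083
  Δ       -1.5786e-04 2.3679e-04
  eq      3.8675e-04    0.08323
  solve Keq expr → x = 7.8932e-05; check Q = 3855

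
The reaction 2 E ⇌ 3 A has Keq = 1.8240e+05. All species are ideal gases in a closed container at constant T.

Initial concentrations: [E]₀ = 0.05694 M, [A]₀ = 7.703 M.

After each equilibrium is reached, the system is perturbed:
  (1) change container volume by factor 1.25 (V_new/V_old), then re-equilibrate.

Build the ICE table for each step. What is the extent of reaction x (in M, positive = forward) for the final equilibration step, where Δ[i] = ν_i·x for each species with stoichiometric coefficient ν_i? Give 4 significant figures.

x = 0.002091 M

Q₀ = 1.4098e+05 vs Keq = 1.8240e+05 ⇒ Q<K, forward
Step 1:
                   E          A
  Initial    0.05694      7.703
  Change   -0.006782    0.01017
  Equil      0.05016      7.713
  solve Keq expr → x = 0.003391; check Q = 1.8240e+05
Then change container volume by factor 1.25 (V_new/V_old).
Step 2:
                   E          A
  Initial    0.04013      6.171
  Change   -0.004181   0.006272
  Equil      0.03594      6.177
  solve Keq expr → x = 0.002091; check Q = 1.8240e+05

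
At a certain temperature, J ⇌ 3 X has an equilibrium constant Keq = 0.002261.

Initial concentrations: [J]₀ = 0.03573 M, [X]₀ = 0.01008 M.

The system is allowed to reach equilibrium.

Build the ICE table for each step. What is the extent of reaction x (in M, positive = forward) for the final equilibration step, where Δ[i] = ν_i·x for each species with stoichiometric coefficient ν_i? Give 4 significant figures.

Q₀ = 2.8665e-05 vs Keq = 0.002261 ⇒ Q<K, forward
Step 1:
                    J           X
  Initial     0.03573     0.01008
  Change    -0.009619     0.02886
  Equil       0.02611     0.03894
  solve Keq expr → x = 0.009619; check Q = 0.002261

x = 0.009619 M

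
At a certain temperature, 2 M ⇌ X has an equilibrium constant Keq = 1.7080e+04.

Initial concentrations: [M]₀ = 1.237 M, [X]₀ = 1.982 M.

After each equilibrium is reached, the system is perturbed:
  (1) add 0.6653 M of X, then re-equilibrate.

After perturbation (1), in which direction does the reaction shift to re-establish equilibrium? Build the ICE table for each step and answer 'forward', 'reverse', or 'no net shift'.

Direction: reverse

Q₀ = 1.295 vs Keq = 1.7080e+04 ⇒ Q<K, forward
Step 1:
                   M          X
  init         1.237      1.982
  Δ           -1.225     0.6123
  eq         0.01232      2.594
  solve Keq expr → x = 0.6123; check Q = 1.7080e+04
Then add 0.6653 M of X.
Step 2:
                   M          X
  init       0.01232       3.26
  Δ         0.001489 -7.4430e-04
  eq         0.01381      3.259
  solve Keq expr → x = -7.4430e-04; check Q = 1.7080e+04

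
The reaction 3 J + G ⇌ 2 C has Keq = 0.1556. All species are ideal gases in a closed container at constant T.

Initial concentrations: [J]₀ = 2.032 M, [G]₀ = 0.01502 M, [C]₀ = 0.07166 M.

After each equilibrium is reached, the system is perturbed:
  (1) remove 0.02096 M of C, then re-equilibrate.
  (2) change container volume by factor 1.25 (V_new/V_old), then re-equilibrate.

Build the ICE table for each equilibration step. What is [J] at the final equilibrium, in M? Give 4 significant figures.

[J]_eq = 1.604 M

Q₀ = 0.04075 vs Keq = 0.1556 ⇒ Q<K, forward
Step 1:
                    J           G           C
  I             2.032     0.01502     0.07166
  C          -0.02611   -0.008703     0.01741
  E             2.006    0.006317     0.08907
  solve Keq expr → x = 0.008703; check Q = 0.1556
Then remove 0.02096 M of C.
Step 2:
                    J           G           C
  I             2.006    0.006317     0.06811
  C         -0.006334   -0.002111    0.004223
  E                 2    0.004205     0.07233
  solve Keq expr → x = 0.002111; check Q = 0.1556
Then change container volume by factor 1.25 (V_new/V_old).
Step 3:
                    J           G           C
  I               1.6    0.003364     0.05786
  C           0.00411     0.00137    -0.00274
  E             1.604    0.004734     0.05512
  solve Keq expr → x = -0.00137; check Q = 0.1556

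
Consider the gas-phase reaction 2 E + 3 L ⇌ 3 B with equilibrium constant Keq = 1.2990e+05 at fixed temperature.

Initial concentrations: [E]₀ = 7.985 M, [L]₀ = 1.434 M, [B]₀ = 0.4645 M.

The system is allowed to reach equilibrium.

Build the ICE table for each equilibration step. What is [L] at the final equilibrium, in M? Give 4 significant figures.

Q₀ = 5.3304e-04 vs Keq = 1.2990e+05 ⇒ Q<K, forward
Step 1:
                  E         L         B
  init        7.985     1.434    0.4645
  Δ         -0.9492    -1.424     1.424
  eq          7.036   0.01015     1.888
  solve Keq expr → x = 0.4746; check Q = 1.2990e+05

[L]_eq = 0.01015 M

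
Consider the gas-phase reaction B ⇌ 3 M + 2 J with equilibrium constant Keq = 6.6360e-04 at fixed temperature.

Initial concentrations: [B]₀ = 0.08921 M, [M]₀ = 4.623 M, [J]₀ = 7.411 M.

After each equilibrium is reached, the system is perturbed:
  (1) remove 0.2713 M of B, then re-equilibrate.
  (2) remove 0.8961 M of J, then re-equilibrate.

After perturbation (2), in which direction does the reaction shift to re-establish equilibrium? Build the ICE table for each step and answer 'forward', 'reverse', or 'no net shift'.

Q₀ = 6.0829e+04 vs Keq = 6.6360e-04 ⇒ Q>K, reverse
Step 1:
                  B         M         J
  Initial   0.08921     4.623     7.411
  Change      1.528    -4.585    -3.056
  Equil       1.617    0.0384     4.355
  solve Keq expr → x = -1.528; check Q = 6.6360e-04
Then remove 0.2713 M of B.
Step 2:
                  B         M         J
  Initial     1.346    0.0384     4.355
  Change  7.5477e-04 -0.002264  -0.00151
  Equil       1.347   0.03613     4.353
  solve Keq expr → x = -7.5477e-04; check Q = 6.6360e-04
Then remove 0.8961 M of J.
Step 3:
                  B         M         J
  Initial     1.347   0.03613     3.457
  Change  -0.001983  0.005948  0.003965
  Equil       1.345   0.04208     3.461
  solve Keq expr → x = 0.001983; check Q = 6.6360e-04

Direction: forward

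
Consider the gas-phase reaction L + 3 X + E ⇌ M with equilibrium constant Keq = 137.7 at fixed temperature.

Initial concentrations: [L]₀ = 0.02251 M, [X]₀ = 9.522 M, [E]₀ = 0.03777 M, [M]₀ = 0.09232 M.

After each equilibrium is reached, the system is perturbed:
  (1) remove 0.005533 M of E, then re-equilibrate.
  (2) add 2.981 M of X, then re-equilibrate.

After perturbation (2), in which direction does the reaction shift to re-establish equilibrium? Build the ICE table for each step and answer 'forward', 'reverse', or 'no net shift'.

Direction: forward

Q₀ = 0.1258 vs Keq = 137.7 ⇒ Q<K, forward
Step 1:
                   L          X          E          M
  Initial    0.02251      9.522    0.03777    0.09232
  Change    -0.02245   -0.06734   -0.02245    0.02245
  Equil   6.4351e-05      9.455    0.01532     0.1148
  solve Keq expr → x = 0.02245; check Q = 137.7
Then remove 0.005533 M of E.
Step 2:
                   L          X          E          M
  Initial 6.4351e-05      9.455   0.009791     0.1148
  Change  3.5961e-05 1.0788e-04 3.5961e-05 -3.5961e-05
  Equil   1.0031e-04      9.455   0.009827     0.1147
  solve Keq expr → x = -3.5961e-05; check Q = 137.7
Then add 2.981 M of X.
Step 3:
                   L          X          E          M
  Initial 1.0031e-04      12.44   0.009827     0.1147
  Change  -5.5952e-05 -1.6785e-04 -5.5952e-05 5.5952e-05
  Equil   4.4361e-05      12.44   0.009771     0.1148
  solve Keq expr → x = 5.5952e-05; check Q = 137.7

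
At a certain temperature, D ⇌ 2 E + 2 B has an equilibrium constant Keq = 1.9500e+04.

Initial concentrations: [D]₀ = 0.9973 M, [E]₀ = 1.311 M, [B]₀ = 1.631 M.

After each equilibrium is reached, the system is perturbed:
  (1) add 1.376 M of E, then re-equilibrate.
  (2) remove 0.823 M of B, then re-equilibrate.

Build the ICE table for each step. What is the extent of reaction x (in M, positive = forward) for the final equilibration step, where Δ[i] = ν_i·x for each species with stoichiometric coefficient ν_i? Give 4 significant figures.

Q₀ = 4.584 vs Keq = 1.9500e+04 ⇒ Q<K, forward
Step 1:
                    D           E           B
  I            0.9973       1.311       1.631
  C           -0.9901        1.98        1.98
  E          0.007243       3.291       3.611
  solve Keq expr → x = 0.9901; check Q = 1.9500e+04
Then add 1.376 M of E.
Step 2:
                    D           E           B
  I          0.007243       4.667       3.611
  C           0.00712    -0.01424    -0.01424
  E           0.01436       4.653       3.597
  solve Keq expr → x = -0.00712; check Q = 1.9500e+04
Then remove 0.823 M of B.
Step 3:
                    D           E           B
  I           0.01436       4.653       2.774
  C         -0.005708     0.01142     0.01142
  E          0.008655       4.664       2.785
  solve Keq expr → x = 0.005708; check Q = 1.9500e+04

x = 0.005708 M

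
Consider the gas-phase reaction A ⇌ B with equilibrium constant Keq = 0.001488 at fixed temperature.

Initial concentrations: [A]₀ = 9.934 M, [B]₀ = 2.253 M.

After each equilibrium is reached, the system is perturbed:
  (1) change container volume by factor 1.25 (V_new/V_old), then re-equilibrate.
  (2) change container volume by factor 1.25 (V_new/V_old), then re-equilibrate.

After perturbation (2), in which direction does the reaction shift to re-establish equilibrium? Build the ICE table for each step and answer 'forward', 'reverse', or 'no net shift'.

Direction: no net shift

Q₀ = 0.2268 vs Keq = 0.001488 ⇒ Q>K, reverse
Step 1:
                  A         B
  Initial     9.934     2.253
  Change      2.235    -2.235
  Equil       12.17   0.01811
  solve Keq expr → x = -2.235; check Q = 0.001488
Then change container volume by factor 1.25 (V_new/V_old).
Step 2:
                  A         B
  Initial     9.735   0.01449
  Change          0         0
  Equil       9.735   0.01449
  solve Keq expr → x = 0; check Q = 0.001488
Then change container volume by factor 1.25 (V_new/V_old).
Step 3:
                  A         B
  Initial     7.788   0.01159
  Change          0         0
  Equil       7.788   0.01159
  solve Keq expr → x = 0; check Q = 0.001488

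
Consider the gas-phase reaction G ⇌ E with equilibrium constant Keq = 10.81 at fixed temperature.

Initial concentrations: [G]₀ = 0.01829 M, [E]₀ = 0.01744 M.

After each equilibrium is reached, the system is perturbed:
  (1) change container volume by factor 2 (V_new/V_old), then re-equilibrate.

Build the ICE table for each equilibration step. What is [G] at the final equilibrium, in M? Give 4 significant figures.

[G]_eq = 0.001513 M

Q₀ = 0.9535 vs Keq = 10.81 ⇒ Q<K, forward
Step 1:
                   G          E
  I          0.01829    0.01744
  C         -0.01526    0.01526
  E         0.003025     0.0327
  solve Keq expr → x = 0.01526; check Q = 10.81
Then change container volume by factor 2 (V_new/V_old).
Step 2:
                   G          E
  I         0.001513    0.01635
  C                0          0
  E         0.001513    0.01635
  solve Keq expr → x = 0; check Q = 10.81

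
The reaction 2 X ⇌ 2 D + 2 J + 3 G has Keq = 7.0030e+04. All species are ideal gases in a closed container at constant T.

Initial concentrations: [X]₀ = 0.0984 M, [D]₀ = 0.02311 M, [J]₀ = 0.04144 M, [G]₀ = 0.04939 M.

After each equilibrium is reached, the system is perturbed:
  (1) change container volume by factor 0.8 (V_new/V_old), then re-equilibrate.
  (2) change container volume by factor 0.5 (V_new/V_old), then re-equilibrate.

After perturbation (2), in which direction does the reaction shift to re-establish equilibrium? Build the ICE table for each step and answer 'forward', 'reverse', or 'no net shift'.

Direction: reverse

Q₀ = 1.1412e-08 vs Keq = 7.0030e+04 ⇒ Q<K, forward
Step 1:
                   X          D          J          G
  init        0.0984    0.02311    0.04144    0.04939
  Δ         -0.09839    0.09839    0.09839     0.1476
  eq      5.6131e-06     0.1215     0.1398      0.197
  solve Keq expr → x = 0.0492; check Q = 7.0030e+04
Then change container volume by factor 0.8 (V_new/V_old).
Step 2:
                   X          D          J          G
  init    7.0164e-06     0.1519     0.1748     0.2462
  Δ       5.2393e-06 -5.2393e-06 -5.2393e-06 -7.8590e-06
  eq      1.2256e-05     0.1519     0.1748     0.2462
  solve Keq expr → x = -2.6197e-06; check Q = 7.0030e+04
Then change container volume by factor 0.5 (V_new/V_old).
Step 3:
                   X          D          J          G
  init    2.4511e-05     0.3038     0.3496     0.4924
  Δ       1.1398e-04 -1.1398e-04 -1.1398e-04 -1.7097e-04
  eq      1.3849e-04     0.3036     0.3495     0.4923
  solve Keq expr → x = -5.6988e-05; check Q = 7.0030e+04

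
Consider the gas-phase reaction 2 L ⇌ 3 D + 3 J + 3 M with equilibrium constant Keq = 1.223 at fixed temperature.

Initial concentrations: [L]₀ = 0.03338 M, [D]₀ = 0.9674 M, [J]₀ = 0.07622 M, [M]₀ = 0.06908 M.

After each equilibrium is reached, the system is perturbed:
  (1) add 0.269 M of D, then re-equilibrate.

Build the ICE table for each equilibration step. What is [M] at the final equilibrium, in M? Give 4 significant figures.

Q₀ = 1.1861e-04 vs Keq = 1.223 ⇒ Q<K, forward
Step 1:
                  L         D         J         M
  init      0.03338    0.9674   0.07622   0.06908
  Δ        -0.03177   0.04766   0.04766   0.04766
  eq       0.001608     1.015    0.1239    0.1167
  solve Keq expr → x = 0.01589; check Q = 1.223
Then add 0.269 M of D.
Step 2:
                  L         D         J         M
  init     0.001608     1.284    0.1239    0.1167
  Δ       6.2440e-04 -9.3660e-04 -9.3660e-04 -9.3660e-04
  eq       0.002233     1.283    0.1229    0.1158
  solve Keq expr → x = -3.1220e-04; check Q = 1.223

[M]_eq = 0.1158 M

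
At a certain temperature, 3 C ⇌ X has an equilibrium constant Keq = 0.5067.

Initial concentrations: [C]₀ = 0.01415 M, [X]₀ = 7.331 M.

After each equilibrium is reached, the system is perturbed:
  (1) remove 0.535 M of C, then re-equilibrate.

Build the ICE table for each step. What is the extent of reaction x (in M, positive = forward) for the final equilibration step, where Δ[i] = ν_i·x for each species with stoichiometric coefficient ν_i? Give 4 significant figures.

x = -0.1714 M

Q₀ = 2.5876e+06 vs Keq = 0.5067 ⇒ Q>K, reverse
Step 1:
                  C         X
  I         0.01415     7.331
  C           2.333   -0.7777
  E           2.347     6.553
  solve Keq expr → x = -0.7777; check Q = 0.5067
Then remove 0.535 M of C.
Step 2:
                  C         X
  I           1.812     6.553
  C          0.5143   -0.1714
  E           2.327     6.382
  solve Keq expr → x = -0.1714; check Q = 0.5067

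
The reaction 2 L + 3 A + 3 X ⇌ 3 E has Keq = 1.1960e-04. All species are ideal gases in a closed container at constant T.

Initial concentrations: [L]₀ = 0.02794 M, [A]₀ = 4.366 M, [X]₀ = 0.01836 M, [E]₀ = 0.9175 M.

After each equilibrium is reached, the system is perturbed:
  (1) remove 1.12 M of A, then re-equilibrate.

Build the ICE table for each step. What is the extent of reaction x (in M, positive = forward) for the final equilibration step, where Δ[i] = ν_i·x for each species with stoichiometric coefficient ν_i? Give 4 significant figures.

Q₀ = 1.9209e+06 vs Keq = 1.1960e-04 ⇒ Q>K, reverse
Step 1:
                   L          A          X          E
  init       0.02794      4.366    0.01836     0.9175
  Δ            0.521     0.7815     0.7815    -0.7815
  eq          0.5489      5.148     0.7999      0.136
  solve Keq expr → x = -0.2605; check Q = 1.1960e-04
Then remove 1.12 M of A.
Step 2:
                   L          A          X          E
  init        0.5489      4.028     0.7999      0.136
  Δ          0.01579    0.02369    0.02369   -0.02369
  eq          0.5647      4.051     0.8236     0.1123
  solve Keq expr → x = -0.007897; check Q = 1.1960e-04

x = -0.007897 M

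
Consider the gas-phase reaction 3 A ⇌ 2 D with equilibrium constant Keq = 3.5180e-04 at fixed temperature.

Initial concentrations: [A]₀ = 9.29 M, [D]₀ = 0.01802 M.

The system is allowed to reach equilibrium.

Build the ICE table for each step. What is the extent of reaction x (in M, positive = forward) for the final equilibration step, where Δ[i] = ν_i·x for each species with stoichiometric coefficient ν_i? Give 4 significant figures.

x = 0.2278 M

Q₀ = 4.0501e-07 vs Keq = 3.5180e-04 ⇒ Q<K, forward
Step 1:
                  A         D
  I            9.29   0.01802
  C         -0.6833    0.4556
  E           8.607    0.4736
  solve Keq expr → x = 0.2278; check Q = 3.5180e-04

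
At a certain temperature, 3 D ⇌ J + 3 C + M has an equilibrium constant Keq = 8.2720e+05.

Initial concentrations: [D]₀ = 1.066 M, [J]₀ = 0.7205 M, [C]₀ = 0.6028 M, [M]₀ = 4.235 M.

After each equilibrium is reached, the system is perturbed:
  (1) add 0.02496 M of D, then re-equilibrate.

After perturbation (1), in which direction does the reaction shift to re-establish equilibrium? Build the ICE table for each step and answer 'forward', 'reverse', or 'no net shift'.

Q₀ = 0.5517 vs Keq = 8.2720e+05 ⇒ Q<K, forward
Step 1:
                   D          J          C          M
  Initial      1.066     0.7205     0.6028      4.235
  Change      -1.036     0.3455      1.036     0.3455
  Equil      0.02962      1.066      1.639       4.58
  solve Keq expr → x = 0.3455; check Q = 8.2720e+05
Then add 0.02496 M of D.
Step 2:
                   D          J          C          M
  Initial    0.05458      1.066      1.639       4.58
  Change    -0.02442   0.008141    0.02442   0.008141
  Equil      0.03016      1.074      1.664      4.589
  solve Keq expr → x = 0.008141; check Q = 8.2720e+05

Direction: forward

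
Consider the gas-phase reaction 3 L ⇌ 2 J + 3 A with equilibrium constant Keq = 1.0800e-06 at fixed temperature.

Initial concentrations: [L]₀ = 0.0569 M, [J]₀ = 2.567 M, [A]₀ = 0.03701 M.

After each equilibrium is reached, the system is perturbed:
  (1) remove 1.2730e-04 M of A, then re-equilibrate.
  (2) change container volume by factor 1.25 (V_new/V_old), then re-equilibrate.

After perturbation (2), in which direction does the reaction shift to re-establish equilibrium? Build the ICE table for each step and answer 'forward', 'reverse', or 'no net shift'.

Direction: forward

Q₀ = 1.813 vs Keq = 1.0800e-06 ⇒ Q>K, reverse
Step 1:
                    L           J           A
  I            0.0569       2.567     0.03701
  C            0.0365    -0.02433     -0.0365
  E            0.0934       2.543  5.1437e-04
  solve Keq expr → x = -0.01217; check Q = 1.0800e-06
Then remove 1.2730e-04 M of A.
Step 2:
                    L           J           A
  I            0.0934       2.543  3.8707e-04
  C       -1.2659e-04  8.4394e-05  1.2659e-04
  E           0.09327       2.543  5.1366e-04
  solve Keq expr → x = 4.2197e-05; check Q = 1.0800e-06
Then change container volume by factor 1.25 (V_new/V_old).
Step 3:
                    L           J           A
  I           0.07462       2.034  4.1093e-04
  C       -6.5486e-05  4.3658e-05  6.5486e-05
  E           0.07455       2.034  4.7641e-04
  solve Keq expr → x = 2.1829e-05; check Q = 1.0800e-06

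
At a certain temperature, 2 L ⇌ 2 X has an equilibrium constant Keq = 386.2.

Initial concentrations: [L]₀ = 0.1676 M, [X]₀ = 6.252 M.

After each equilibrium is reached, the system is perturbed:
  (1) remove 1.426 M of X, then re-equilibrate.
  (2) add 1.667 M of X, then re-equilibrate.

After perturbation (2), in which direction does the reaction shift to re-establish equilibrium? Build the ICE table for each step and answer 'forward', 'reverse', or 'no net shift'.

Direction: reverse

Q₀ = 1392 vs Keq = 386.2 ⇒ Q>K, reverse
Step 1:
                    L           X
  init         0.1676       6.252
  Δ            0.1432     -0.1432
  eq           0.3108       6.109
  solve Keq expr → x = -0.07162; check Q = 386.2
Then remove 1.426 M of X.
Step 2:
                    L           X
  init         0.3108       4.683
  Δ          -0.06905     0.06905
  eq           0.2418       4.752
  solve Keq expr → x = 0.03452; check Q = 386.2
Then add 1.667 M of X.
Step 3:
                    L           X
  init         0.2418       6.419
  Δ           0.08072    -0.08072
  eq           0.3225       6.338
  solve Keq expr → x = -0.04036; check Q = 386.2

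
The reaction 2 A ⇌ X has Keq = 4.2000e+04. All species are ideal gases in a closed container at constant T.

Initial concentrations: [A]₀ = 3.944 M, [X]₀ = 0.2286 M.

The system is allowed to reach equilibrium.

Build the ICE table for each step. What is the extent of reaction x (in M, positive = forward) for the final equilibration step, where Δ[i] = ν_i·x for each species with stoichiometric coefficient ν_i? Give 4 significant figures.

x = 1.968 M

Q₀ = 0.0147 vs Keq = 4.2000e+04 ⇒ Q<K, forward
Step 1:
                  A         X
  init        3.944    0.2286
  Δ          -3.937     1.968
  eq       0.007233     2.197
  solve Keq expr → x = 1.968; check Q = 4.2000e+04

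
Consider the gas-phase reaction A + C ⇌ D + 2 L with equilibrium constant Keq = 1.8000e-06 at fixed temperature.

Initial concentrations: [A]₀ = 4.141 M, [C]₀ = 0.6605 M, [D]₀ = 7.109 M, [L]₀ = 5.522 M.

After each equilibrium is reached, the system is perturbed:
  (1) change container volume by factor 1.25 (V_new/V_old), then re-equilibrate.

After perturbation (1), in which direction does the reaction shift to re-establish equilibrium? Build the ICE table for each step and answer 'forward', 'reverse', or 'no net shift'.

Direction: forward

Q₀ = 79.25 vs Keq = 1.8000e-06 ⇒ Q>K, reverse
Step 1:
                   A          C          D          L
  I            4.141     0.6605      7.109      5.522
  C            2.759      2.759     -2.759     -5.519
  E              6.9       3.42       4.35   0.003125
  solve Keq expr → x = -2.759; check Q = 1.8000e-06
Then change container volume by factor 1.25 (V_new/V_old).
Step 2:
                   A          C          D          L
  I             5.52      2.736       3.48     0.0025
  C       -1.4746e-04 -1.4746e-04 1.4746e-04 2.9492e-04
  E             5.52      2.736       3.48   0.002795
  solve Keq expr → x = 1.4746e-04; check Q = 1.8000e-06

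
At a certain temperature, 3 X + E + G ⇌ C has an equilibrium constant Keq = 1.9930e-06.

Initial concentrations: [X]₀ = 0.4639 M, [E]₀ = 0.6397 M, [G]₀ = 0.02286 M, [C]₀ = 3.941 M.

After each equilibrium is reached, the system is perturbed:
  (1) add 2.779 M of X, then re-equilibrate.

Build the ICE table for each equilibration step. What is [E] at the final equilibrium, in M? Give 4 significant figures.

[E]_eq = 4.471 M

Q₀ = 2699 vs Keq = 1.9930e-06 ⇒ Q>K, reverse
Step 1:
                    X           E           G           C
  I            0.4639      0.6397     0.02286       3.941
  C             11.64       3.879       3.879      -3.879
  E              12.1       4.518       3.902     0.06225
  solve Keq expr → x = -3.879; check Q = 1.9930e-06
Then add 2.779 M of X.
Step 2:
                    X           E           G           C
  I             14.88       4.518       3.902     0.06225
  C           -0.1429    -0.04764    -0.04764     0.04764
  E             14.74       4.471       3.854      0.1099
  solve Keq expr → x = 0.04764; check Q = 1.9930e-06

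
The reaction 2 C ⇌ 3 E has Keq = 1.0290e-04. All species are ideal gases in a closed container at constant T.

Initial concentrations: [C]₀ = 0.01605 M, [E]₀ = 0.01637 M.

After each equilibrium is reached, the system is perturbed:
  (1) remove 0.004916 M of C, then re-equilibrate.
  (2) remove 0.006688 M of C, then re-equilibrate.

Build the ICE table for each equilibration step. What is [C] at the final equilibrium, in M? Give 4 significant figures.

[C]_eq = 0.01358 M

Q₀ = 0.01703 vs Keq = 1.0290e-04 ⇒ Q>K, reverse
Step 1:
                    C           E
  Initial     0.01605     0.01637
  Change      0.00829    -0.01243
  Equil       0.02434    0.003936
  solve Keq expr → x = -0.004145; check Q = 1.0290e-04
Then remove 0.004916 M of C.
Step 2:
                    C           E
  Initial     0.01942    0.003936
  Change   3.4012e-04 -5.1018e-04
  Equil       0.01976    0.003425
  solve Keq expr → x = -1.7006e-04; check Q = 1.0290e-04
Then remove 0.006688 M of C.
Step 3:
                    C           E
  Initial     0.01308    0.003425
  Change   5.0534e-04 -7.5801e-04
  Equil       0.01358    0.002667
  solve Keq expr → x = -2.5267e-04; check Q = 1.0290e-04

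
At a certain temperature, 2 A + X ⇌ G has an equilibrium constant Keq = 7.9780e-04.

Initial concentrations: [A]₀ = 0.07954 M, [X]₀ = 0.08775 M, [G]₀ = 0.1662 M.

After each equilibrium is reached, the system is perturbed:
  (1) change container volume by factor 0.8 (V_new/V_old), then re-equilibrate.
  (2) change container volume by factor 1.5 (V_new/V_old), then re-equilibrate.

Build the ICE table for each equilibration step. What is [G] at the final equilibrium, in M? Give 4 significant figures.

Q₀ = 299.4 vs Keq = 7.9780e-04 ⇒ Q>K, reverse
Step 1:
                    A           X           G
  Initial     0.07954     0.08775      0.1662
  Change       0.3323      0.1662     -0.1662
  Equil        0.4119      0.2539  3.4364e-05
  solve Keq expr → x = -0.1662; check Q = 7.9780e-04
Then change container volume by factor 0.8 (V_new/V_old).
Step 2:
                    A           X           G
  Initial      0.5148      0.3174  4.2955e-05
  Change  -4.8289e-05 -2.4145e-05  2.4145e-05
  Equil        0.5148      0.3174  6.7100e-05
  solve Keq expr → x = 2.4145e-05; check Q = 7.9780e-04
Then change container volume by factor 1.5 (V_new/V_old).
Step 3:
                    A           X           G
  Initial      0.3432      0.2116  4.4733e-05
  Change   4.9687e-05  2.4844e-05 -2.4844e-05
  Equil        0.3432      0.2116  1.9890e-05
  solve Keq expr → x = -2.4844e-05; check Q = 7.9780e-04

[G]_eq = 1.9890e-05 M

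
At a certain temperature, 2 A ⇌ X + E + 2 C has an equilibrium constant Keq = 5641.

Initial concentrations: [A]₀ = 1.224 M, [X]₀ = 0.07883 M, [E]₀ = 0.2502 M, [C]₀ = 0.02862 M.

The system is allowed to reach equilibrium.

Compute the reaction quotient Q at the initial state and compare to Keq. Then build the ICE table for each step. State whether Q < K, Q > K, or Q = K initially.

Q₀ = 1.0783e-05; Q < K (proceeds forward)

Q₀ = 1.0783e-05 vs Keq = 5641 ⇒ Q<K, forward
Step 1:
                   A          X          E          C
  I            1.224    0.07883     0.2502    0.02862
  C           -1.211     0.6057     0.6057      1.211
  E          0.01264     0.6845     0.8559       1.24
  solve Keq expr → x = 0.6057; check Q = 5641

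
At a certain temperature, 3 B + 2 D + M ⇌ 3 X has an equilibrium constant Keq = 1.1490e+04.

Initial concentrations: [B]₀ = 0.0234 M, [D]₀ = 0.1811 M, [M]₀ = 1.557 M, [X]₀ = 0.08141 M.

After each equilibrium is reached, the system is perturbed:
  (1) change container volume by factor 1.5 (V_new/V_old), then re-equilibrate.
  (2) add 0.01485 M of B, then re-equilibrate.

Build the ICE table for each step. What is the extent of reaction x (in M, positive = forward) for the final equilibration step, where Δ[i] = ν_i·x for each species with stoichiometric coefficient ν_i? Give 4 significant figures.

x = 0.004005 M

Q₀ = 824.6 vs Keq = 1.1490e+04 ⇒ Q<K, forward
Step 1:
                  B         D         M         X
  Initial    0.0234    0.1811     1.557   0.08141
  Change   -0.01191 -0.007937 -0.003969   0.01191
  Equil     0.01149    0.1732     1.553   0.09332
  solve Keq expr → x = 0.003969; check Q = 1.1490e+04
Then change container volume by factor 1.5 (V_new/V_old).
Step 2:
                  B         D         M         X
  Initial  0.007663    0.1154     1.035   0.06221
  Change   0.003122  0.002081  0.001041 -0.003122
  Equil     0.01078    0.1175     1.036   0.05909
  solve Keq expr → x = -0.001041; check Q = 1.1490e+04
Then add 0.01485 M of B.
Step 3:
                  B         D         M         X
  Initial   0.02563    0.1175     1.036   0.05909
  Change   -0.01201  -0.00801 -0.004005   0.01201
  Equil     0.01362    0.1095     1.032    0.0711
  solve Keq expr → x = 0.004005; check Q = 1.1490e+04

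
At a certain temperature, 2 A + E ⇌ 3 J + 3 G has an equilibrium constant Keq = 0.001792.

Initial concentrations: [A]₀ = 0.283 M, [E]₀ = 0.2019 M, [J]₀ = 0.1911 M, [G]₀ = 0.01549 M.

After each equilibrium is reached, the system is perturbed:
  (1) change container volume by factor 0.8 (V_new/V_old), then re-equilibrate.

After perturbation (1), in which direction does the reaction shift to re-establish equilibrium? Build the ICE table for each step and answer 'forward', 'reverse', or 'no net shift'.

Q₀ = 1.6041e-06 vs Keq = 0.001792 ⇒ Q<K, forward
Step 1:
                  A         E         J         G
  Initial     0.283    0.2019    0.1911   0.01549
  Change   -0.05272  -0.02636   0.07908   0.07908
  Equil      0.2303    0.1755    0.2702   0.09457
  solve Keq expr → x = 0.02636; check Q = 0.001792
Then change container volume by factor 0.8 (V_new/V_old).
Step 2:
                  A         E         J         G
  Initial    0.2878    0.2194    0.3377    0.1182
  Change    0.01053  0.005264  -0.01579  -0.01579
  Equil      0.2984    0.2247    0.3219    0.1024
  solve Keq expr → x = -0.005264; check Q = 0.001792

Direction: reverse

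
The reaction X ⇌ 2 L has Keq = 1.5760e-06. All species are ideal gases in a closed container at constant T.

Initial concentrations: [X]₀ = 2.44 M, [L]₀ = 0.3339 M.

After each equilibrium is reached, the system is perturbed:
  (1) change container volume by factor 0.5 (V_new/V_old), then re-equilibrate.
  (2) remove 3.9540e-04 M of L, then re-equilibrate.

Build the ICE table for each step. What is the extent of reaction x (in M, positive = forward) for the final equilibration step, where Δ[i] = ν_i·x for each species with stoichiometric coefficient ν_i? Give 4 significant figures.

x = 1.9767e-04 M

Q₀ = 0.04569 vs Keq = 1.5760e-06 ⇒ Q>K, reverse
Step 1:
                  X         L
  I            2.44    0.3339
  C          0.1659   -0.3319
  E           2.606  0.002027
  solve Keq expr → x = -0.1659; check Q = 1.5760e-06
Then change container volume by factor 0.5 (V_new/V_old).
Step 2:
                  X         L
  I           5.212  0.004053
  C       5.9348e-04 -0.001187
  E           5.212  0.002866
  solve Keq expr → x = -5.9348e-04; check Q = 1.5760e-06
Then remove 3.9540e-04 M of L.
Step 3:
                  X         L
  I           5.212  0.002471
  C       -1.9767e-04 3.9535e-04
  E           5.212  0.002866
  solve Keq expr → x = 1.9767e-04; check Q = 1.5760e-06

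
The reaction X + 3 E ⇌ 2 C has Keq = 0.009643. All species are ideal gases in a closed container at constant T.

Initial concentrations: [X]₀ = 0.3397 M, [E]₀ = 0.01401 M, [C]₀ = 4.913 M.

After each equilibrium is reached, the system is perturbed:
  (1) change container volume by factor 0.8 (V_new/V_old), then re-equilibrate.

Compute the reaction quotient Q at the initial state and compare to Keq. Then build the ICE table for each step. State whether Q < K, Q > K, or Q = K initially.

Q₀ = 2.5839e+07; Q > K (proceeds reverse)

Q₀ = 2.5839e+07 vs Keq = 0.009643 ⇒ Q>K, reverse
Step 1:
                    X           E           C
  Initial      0.3397     0.01401       4.913
  Change        1.671       5.014      -3.343
  Equil         2.011       5.028        1.57
  solve Keq expr → x = -1.671; check Q = 0.009643
Then change container volume by factor 0.8 (V_new/V_old).
Step 2:
                    X           E           C
  Initial       2.514       6.285       1.963
  Change      -0.1173     -0.3518      0.2345
  Equil         2.397       5.934       2.197
  solve Keq expr → x = 0.1173; check Q = 0.009643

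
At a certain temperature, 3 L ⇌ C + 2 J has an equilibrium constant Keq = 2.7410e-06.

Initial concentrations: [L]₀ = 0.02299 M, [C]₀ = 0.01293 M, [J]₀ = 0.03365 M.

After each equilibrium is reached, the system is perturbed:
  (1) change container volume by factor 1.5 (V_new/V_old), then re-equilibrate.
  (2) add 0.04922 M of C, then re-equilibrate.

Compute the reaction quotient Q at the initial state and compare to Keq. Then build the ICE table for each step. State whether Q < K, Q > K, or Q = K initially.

Q₀ = 1.205 vs Keq = 2.7410e-06 ⇒ Q>K, reverse
Step 1:
                    L           C           J
  I           0.02299     0.01293     0.03365
  C           0.03876    -0.01292    -0.02584
  E           0.06175  1.0577e-05    0.007811
  solve Keq expr → x = -0.01292; check Q = 2.7410e-06
Then change container volume by factor 1.5 (V_new/V_old).
Step 2:
                    L           C           J
  I           0.04117  7.0512e-06    0.005207
  C                 0           0           0
  E           0.04117  7.0512e-06    0.005207
  solve Keq expr → x = 0; check Q = 2.7410e-06
Then add 0.04922 M of C.
Step 3:
                    L           C           J
  I           0.04117     0.04923    0.005207
  C          0.007687   -0.002562   -0.005125
  E           0.04885     0.04666  8.2754e-05
  solve Keq expr → x = -0.002562; check Q = 2.7410e-06

Q₀ = 1.205; Q > K (proceeds reverse)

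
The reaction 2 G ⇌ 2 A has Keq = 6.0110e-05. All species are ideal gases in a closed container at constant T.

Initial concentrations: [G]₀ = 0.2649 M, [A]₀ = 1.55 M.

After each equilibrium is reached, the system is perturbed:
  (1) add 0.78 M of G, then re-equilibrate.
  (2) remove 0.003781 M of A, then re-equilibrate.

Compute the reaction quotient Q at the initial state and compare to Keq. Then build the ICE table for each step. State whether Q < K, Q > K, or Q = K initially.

Q₀ = 34.24 vs Keq = 6.0110e-05 ⇒ Q>K, reverse
Step 1:
                  G         A
  I          0.2649      1.55
  C           1.536    -1.536
  E           1.801   0.01396
  solve Keq expr → x = -0.768; check Q = 6.0110e-05
Then add 0.78 M of G.
Step 2:
                  G         A
  I           2.581   0.01396
  C       -0.006001  0.006001
  E           2.575   0.01996
  solve Keq expr → x = 0.003; check Q = 6.0110e-05
Then remove 0.003781 M of A.
Step 3:
                  G         A
  I           2.575   0.01618
  C       -0.003752  0.003752
  E           2.571   0.01993
  solve Keq expr → x = 0.001876; check Q = 6.0110e-05

Q₀ = 34.24; Q > K (proceeds reverse)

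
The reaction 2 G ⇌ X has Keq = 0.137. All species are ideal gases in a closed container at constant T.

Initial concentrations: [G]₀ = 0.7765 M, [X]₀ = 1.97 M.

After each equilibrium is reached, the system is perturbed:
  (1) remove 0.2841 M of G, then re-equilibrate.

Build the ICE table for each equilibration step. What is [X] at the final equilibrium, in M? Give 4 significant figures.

[X]_eq = 0.9203 M

Q₀ = 3.267 vs Keq = 0.137 ⇒ Q>K, reverse
Step 1:
                   G          X
  I           0.7765       1.97
  C            1.931    -0.9656
  E            2.708      1.004
  solve Keq expr → x = -0.9656; check Q = 0.137
Then remove 0.2841 M of G.
Step 2:
                   G          X
  I            2.424      1.004
  C           0.1682   -0.08412
  E            2.592     0.9203
  solve Keq expr → x = -0.08412; check Q = 0.137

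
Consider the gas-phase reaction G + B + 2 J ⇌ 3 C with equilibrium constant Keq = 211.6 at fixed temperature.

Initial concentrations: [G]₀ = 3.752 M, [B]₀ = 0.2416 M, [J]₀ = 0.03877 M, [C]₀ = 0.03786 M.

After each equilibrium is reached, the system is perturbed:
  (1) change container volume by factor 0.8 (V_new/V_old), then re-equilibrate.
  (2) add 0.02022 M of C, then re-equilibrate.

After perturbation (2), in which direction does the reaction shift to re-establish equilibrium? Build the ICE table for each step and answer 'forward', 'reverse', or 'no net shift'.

Direction: reverse

Q₀ = 0.03983 vs Keq = 211.6 ⇒ Q<K, forward
Step 1:
                    G           B           J           C
  Initial       3.752      0.2416     0.03877     0.03786
  Change     -0.01832    -0.01832    -0.03664     0.05496
  Equil         3.734      0.2233    0.002129     0.09282
  solve Keq expr → x = 0.01832; check Q = 211.6
Then change container volume by factor 0.8 (V_new/V_old).
Step 2:
                    G           B           J           C
  Initial       4.667      0.2791    0.002662       0.116
  Change  -1.3400e-04 -1.3400e-04 -2.6799e-04  4.0199e-04
  Equil         4.667       0.279    0.002394      0.1164
  solve Keq expr → x = 1.3400e-04; check Q = 211.6
Then add 0.02022 M of C.
Step 3:
                    G           B           J           C
  Initial       4.667       0.279    0.002394      0.1366
  Change   3.0861e-04  3.0861e-04  6.1722e-04 -9.2582e-04
  Equil         4.667      0.2793    0.003011      0.1357
  solve Keq expr → x = -3.0861e-04; check Q = 211.6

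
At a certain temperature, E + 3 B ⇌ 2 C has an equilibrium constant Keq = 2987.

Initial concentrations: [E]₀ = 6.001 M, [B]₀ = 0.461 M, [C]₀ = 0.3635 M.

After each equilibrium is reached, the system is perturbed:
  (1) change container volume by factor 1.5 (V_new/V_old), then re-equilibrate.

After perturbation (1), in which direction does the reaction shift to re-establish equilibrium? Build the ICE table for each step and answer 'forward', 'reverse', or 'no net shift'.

Q₀ = 0.2247 vs Keq = 2987 ⇒ Q<K, forward
Step 1:
                    E           B           C
  Initial       6.001       0.461      0.3635
  Change       -0.144      -0.432       0.288
  Equil         5.857     0.02895      0.6515
  solve Keq expr → x = 0.144; check Q = 2987
Then change container volume by factor 1.5 (V_new/V_old).
Step 2:
                    E           B           C
  Initial       3.905      0.0193      0.4344
  Change     0.001945    0.005835    -0.00389
  Equil         3.907     0.02514      0.4305
  solve Keq expr → x = -0.001945; check Q = 2987

Direction: reverse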